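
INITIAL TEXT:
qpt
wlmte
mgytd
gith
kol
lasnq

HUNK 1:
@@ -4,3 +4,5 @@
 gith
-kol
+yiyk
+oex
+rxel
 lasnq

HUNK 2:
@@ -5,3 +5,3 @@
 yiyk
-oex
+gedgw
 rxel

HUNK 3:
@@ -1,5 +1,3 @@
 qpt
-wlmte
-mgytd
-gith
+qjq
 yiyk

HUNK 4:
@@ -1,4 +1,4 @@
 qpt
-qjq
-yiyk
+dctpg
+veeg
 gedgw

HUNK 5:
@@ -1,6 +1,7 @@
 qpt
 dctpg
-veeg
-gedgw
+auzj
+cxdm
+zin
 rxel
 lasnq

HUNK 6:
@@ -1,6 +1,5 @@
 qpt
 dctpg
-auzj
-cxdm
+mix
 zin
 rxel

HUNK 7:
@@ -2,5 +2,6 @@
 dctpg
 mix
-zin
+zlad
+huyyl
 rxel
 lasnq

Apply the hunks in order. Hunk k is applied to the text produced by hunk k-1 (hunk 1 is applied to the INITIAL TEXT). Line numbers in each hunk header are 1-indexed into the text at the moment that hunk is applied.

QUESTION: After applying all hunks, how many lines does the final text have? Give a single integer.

Answer: 7

Derivation:
Hunk 1: at line 4 remove [kol] add [yiyk,oex,rxel] -> 8 lines: qpt wlmte mgytd gith yiyk oex rxel lasnq
Hunk 2: at line 5 remove [oex] add [gedgw] -> 8 lines: qpt wlmte mgytd gith yiyk gedgw rxel lasnq
Hunk 3: at line 1 remove [wlmte,mgytd,gith] add [qjq] -> 6 lines: qpt qjq yiyk gedgw rxel lasnq
Hunk 4: at line 1 remove [qjq,yiyk] add [dctpg,veeg] -> 6 lines: qpt dctpg veeg gedgw rxel lasnq
Hunk 5: at line 1 remove [veeg,gedgw] add [auzj,cxdm,zin] -> 7 lines: qpt dctpg auzj cxdm zin rxel lasnq
Hunk 6: at line 1 remove [auzj,cxdm] add [mix] -> 6 lines: qpt dctpg mix zin rxel lasnq
Hunk 7: at line 2 remove [zin] add [zlad,huyyl] -> 7 lines: qpt dctpg mix zlad huyyl rxel lasnq
Final line count: 7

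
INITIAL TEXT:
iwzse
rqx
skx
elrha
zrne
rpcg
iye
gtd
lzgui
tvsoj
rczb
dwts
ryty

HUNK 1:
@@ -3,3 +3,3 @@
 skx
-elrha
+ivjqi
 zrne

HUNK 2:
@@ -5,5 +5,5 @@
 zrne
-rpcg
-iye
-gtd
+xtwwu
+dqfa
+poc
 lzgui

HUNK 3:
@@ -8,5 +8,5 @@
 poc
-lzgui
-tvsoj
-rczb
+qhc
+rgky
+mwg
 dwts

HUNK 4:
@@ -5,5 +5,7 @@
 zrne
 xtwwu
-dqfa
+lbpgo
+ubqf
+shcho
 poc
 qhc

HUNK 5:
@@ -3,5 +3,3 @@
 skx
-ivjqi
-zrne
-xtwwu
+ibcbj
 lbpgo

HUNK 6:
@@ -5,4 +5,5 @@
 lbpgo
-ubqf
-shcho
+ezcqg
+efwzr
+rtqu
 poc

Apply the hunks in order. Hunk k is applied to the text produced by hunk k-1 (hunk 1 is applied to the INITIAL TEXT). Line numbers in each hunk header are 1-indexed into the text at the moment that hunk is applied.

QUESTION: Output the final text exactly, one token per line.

Hunk 1: at line 3 remove [elrha] add [ivjqi] -> 13 lines: iwzse rqx skx ivjqi zrne rpcg iye gtd lzgui tvsoj rczb dwts ryty
Hunk 2: at line 5 remove [rpcg,iye,gtd] add [xtwwu,dqfa,poc] -> 13 lines: iwzse rqx skx ivjqi zrne xtwwu dqfa poc lzgui tvsoj rczb dwts ryty
Hunk 3: at line 8 remove [lzgui,tvsoj,rczb] add [qhc,rgky,mwg] -> 13 lines: iwzse rqx skx ivjqi zrne xtwwu dqfa poc qhc rgky mwg dwts ryty
Hunk 4: at line 5 remove [dqfa] add [lbpgo,ubqf,shcho] -> 15 lines: iwzse rqx skx ivjqi zrne xtwwu lbpgo ubqf shcho poc qhc rgky mwg dwts ryty
Hunk 5: at line 3 remove [ivjqi,zrne,xtwwu] add [ibcbj] -> 13 lines: iwzse rqx skx ibcbj lbpgo ubqf shcho poc qhc rgky mwg dwts ryty
Hunk 6: at line 5 remove [ubqf,shcho] add [ezcqg,efwzr,rtqu] -> 14 lines: iwzse rqx skx ibcbj lbpgo ezcqg efwzr rtqu poc qhc rgky mwg dwts ryty

Answer: iwzse
rqx
skx
ibcbj
lbpgo
ezcqg
efwzr
rtqu
poc
qhc
rgky
mwg
dwts
ryty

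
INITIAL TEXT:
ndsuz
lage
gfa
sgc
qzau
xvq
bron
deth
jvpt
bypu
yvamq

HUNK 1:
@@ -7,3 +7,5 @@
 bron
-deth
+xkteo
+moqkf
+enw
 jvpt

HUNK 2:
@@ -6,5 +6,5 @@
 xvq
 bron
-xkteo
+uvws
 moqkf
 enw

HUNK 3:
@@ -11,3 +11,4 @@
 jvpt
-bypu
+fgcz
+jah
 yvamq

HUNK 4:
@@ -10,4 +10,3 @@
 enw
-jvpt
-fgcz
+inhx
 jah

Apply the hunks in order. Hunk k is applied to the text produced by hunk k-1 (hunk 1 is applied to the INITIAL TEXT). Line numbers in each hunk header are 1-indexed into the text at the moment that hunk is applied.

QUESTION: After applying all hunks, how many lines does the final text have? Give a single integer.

Answer: 13

Derivation:
Hunk 1: at line 7 remove [deth] add [xkteo,moqkf,enw] -> 13 lines: ndsuz lage gfa sgc qzau xvq bron xkteo moqkf enw jvpt bypu yvamq
Hunk 2: at line 6 remove [xkteo] add [uvws] -> 13 lines: ndsuz lage gfa sgc qzau xvq bron uvws moqkf enw jvpt bypu yvamq
Hunk 3: at line 11 remove [bypu] add [fgcz,jah] -> 14 lines: ndsuz lage gfa sgc qzau xvq bron uvws moqkf enw jvpt fgcz jah yvamq
Hunk 4: at line 10 remove [jvpt,fgcz] add [inhx] -> 13 lines: ndsuz lage gfa sgc qzau xvq bron uvws moqkf enw inhx jah yvamq
Final line count: 13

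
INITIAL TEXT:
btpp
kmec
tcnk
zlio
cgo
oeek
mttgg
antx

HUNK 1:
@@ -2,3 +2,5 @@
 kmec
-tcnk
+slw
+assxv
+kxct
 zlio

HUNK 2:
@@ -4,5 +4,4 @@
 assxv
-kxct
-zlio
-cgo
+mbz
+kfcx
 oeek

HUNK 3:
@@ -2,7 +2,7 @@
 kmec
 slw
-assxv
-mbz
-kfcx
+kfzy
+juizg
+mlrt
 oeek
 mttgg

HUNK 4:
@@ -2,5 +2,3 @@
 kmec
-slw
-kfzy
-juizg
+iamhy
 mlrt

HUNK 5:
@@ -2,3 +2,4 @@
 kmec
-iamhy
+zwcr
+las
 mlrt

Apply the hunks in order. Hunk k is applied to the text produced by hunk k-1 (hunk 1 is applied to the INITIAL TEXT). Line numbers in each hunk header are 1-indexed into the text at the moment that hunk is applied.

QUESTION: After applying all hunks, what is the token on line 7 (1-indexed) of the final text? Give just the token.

Hunk 1: at line 2 remove [tcnk] add [slw,assxv,kxct] -> 10 lines: btpp kmec slw assxv kxct zlio cgo oeek mttgg antx
Hunk 2: at line 4 remove [kxct,zlio,cgo] add [mbz,kfcx] -> 9 lines: btpp kmec slw assxv mbz kfcx oeek mttgg antx
Hunk 3: at line 2 remove [assxv,mbz,kfcx] add [kfzy,juizg,mlrt] -> 9 lines: btpp kmec slw kfzy juizg mlrt oeek mttgg antx
Hunk 4: at line 2 remove [slw,kfzy,juizg] add [iamhy] -> 7 lines: btpp kmec iamhy mlrt oeek mttgg antx
Hunk 5: at line 2 remove [iamhy] add [zwcr,las] -> 8 lines: btpp kmec zwcr las mlrt oeek mttgg antx
Final line 7: mttgg

Answer: mttgg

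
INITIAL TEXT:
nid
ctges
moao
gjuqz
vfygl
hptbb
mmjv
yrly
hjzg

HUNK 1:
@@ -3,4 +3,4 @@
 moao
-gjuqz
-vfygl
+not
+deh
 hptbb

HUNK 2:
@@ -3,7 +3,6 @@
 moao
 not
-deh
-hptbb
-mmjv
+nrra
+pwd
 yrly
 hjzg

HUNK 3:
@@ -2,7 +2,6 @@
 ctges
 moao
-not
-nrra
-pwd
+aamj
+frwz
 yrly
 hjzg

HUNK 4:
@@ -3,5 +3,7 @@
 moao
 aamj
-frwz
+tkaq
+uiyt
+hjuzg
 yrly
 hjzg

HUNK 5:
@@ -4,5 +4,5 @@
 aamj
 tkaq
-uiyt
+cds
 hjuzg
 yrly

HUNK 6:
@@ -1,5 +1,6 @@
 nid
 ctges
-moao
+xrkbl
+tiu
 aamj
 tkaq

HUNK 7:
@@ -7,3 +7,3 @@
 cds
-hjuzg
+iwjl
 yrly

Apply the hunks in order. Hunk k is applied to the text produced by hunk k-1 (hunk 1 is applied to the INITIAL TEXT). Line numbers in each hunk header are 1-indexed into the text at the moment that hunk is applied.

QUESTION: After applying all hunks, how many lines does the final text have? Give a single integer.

Hunk 1: at line 3 remove [gjuqz,vfygl] add [not,deh] -> 9 lines: nid ctges moao not deh hptbb mmjv yrly hjzg
Hunk 2: at line 3 remove [deh,hptbb,mmjv] add [nrra,pwd] -> 8 lines: nid ctges moao not nrra pwd yrly hjzg
Hunk 3: at line 2 remove [not,nrra,pwd] add [aamj,frwz] -> 7 lines: nid ctges moao aamj frwz yrly hjzg
Hunk 4: at line 3 remove [frwz] add [tkaq,uiyt,hjuzg] -> 9 lines: nid ctges moao aamj tkaq uiyt hjuzg yrly hjzg
Hunk 5: at line 4 remove [uiyt] add [cds] -> 9 lines: nid ctges moao aamj tkaq cds hjuzg yrly hjzg
Hunk 6: at line 1 remove [moao] add [xrkbl,tiu] -> 10 lines: nid ctges xrkbl tiu aamj tkaq cds hjuzg yrly hjzg
Hunk 7: at line 7 remove [hjuzg] add [iwjl] -> 10 lines: nid ctges xrkbl tiu aamj tkaq cds iwjl yrly hjzg
Final line count: 10

Answer: 10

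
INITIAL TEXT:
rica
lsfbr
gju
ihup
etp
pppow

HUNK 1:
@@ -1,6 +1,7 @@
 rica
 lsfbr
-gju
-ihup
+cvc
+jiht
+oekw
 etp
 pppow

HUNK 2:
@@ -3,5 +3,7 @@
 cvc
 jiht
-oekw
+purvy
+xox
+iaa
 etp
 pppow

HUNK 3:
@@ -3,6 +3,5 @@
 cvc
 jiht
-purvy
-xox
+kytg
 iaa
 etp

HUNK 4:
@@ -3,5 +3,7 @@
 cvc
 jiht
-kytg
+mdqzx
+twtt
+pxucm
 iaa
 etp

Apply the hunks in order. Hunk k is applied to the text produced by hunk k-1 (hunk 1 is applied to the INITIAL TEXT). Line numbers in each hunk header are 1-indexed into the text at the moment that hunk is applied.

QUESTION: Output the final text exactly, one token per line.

Hunk 1: at line 1 remove [gju,ihup] add [cvc,jiht,oekw] -> 7 lines: rica lsfbr cvc jiht oekw etp pppow
Hunk 2: at line 3 remove [oekw] add [purvy,xox,iaa] -> 9 lines: rica lsfbr cvc jiht purvy xox iaa etp pppow
Hunk 3: at line 3 remove [purvy,xox] add [kytg] -> 8 lines: rica lsfbr cvc jiht kytg iaa etp pppow
Hunk 4: at line 3 remove [kytg] add [mdqzx,twtt,pxucm] -> 10 lines: rica lsfbr cvc jiht mdqzx twtt pxucm iaa etp pppow

Answer: rica
lsfbr
cvc
jiht
mdqzx
twtt
pxucm
iaa
etp
pppow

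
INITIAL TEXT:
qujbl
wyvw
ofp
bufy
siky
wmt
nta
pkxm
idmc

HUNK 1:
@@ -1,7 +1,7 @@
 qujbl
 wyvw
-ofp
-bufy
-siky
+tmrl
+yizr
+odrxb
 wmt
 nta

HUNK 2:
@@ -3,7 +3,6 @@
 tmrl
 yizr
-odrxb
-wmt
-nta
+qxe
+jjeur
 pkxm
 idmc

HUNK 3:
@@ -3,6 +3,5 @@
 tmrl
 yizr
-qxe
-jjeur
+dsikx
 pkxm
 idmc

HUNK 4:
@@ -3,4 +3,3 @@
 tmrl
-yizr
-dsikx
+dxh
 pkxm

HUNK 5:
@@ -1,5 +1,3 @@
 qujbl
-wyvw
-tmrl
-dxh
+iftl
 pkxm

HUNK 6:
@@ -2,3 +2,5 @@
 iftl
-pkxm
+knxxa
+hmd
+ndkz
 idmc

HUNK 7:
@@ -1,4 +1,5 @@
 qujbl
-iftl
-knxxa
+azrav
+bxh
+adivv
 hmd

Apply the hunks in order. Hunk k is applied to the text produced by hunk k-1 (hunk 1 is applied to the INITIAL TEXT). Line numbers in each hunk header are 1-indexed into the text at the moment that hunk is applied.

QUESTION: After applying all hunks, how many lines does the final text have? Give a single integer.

Answer: 7

Derivation:
Hunk 1: at line 1 remove [ofp,bufy,siky] add [tmrl,yizr,odrxb] -> 9 lines: qujbl wyvw tmrl yizr odrxb wmt nta pkxm idmc
Hunk 2: at line 3 remove [odrxb,wmt,nta] add [qxe,jjeur] -> 8 lines: qujbl wyvw tmrl yizr qxe jjeur pkxm idmc
Hunk 3: at line 3 remove [qxe,jjeur] add [dsikx] -> 7 lines: qujbl wyvw tmrl yizr dsikx pkxm idmc
Hunk 4: at line 3 remove [yizr,dsikx] add [dxh] -> 6 lines: qujbl wyvw tmrl dxh pkxm idmc
Hunk 5: at line 1 remove [wyvw,tmrl,dxh] add [iftl] -> 4 lines: qujbl iftl pkxm idmc
Hunk 6: at line 2 remove [pkxm] add [knxxa,hmd,ndkz] -> 6 lines: qujbl iftl knxxa hmd ndkz idmc
Hunk 7: at line 1 remove [iftl,knxxa] add [azrav,bxh,adivv] -> 7 lines: qujbl azrav bxh adivv hmd ndkz idmc
Final line count: 7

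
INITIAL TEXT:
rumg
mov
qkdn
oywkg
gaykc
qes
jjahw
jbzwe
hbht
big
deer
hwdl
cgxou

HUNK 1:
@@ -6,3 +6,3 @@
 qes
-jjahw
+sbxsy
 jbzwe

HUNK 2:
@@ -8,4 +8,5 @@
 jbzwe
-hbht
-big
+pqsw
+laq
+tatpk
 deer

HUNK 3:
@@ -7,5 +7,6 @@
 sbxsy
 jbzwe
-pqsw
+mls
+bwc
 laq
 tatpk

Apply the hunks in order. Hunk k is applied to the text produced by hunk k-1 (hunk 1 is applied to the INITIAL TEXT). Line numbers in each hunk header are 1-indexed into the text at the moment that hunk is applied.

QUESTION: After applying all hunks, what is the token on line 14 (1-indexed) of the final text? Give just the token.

Hunk 1: at line 6 remove [jjahw] add [sbxsy] -> 13 lines: rumg mov qkdn oywkg gaykc qes sbxsy jbzwe hbht big deer hwdl cgxou
Hunk 2: at line 8 remove [hbht,big] add [pqsw,laq,tatpk] -> 14 lines: rumg mov qkdn oywkg gaykc qes sbxsy jbzwe pqsw laq tatpk deer hwdl cgxou
Hunk 3: at line 7 remove [pqsw] add [mls,bwc] -> 15 lines: rumg mov qkdn oywkg gaykc qes sbxsy jbzwe mls bwc laq tatpk deer hwdl cgxou
Final line 14: hwdl

Answer: hwdl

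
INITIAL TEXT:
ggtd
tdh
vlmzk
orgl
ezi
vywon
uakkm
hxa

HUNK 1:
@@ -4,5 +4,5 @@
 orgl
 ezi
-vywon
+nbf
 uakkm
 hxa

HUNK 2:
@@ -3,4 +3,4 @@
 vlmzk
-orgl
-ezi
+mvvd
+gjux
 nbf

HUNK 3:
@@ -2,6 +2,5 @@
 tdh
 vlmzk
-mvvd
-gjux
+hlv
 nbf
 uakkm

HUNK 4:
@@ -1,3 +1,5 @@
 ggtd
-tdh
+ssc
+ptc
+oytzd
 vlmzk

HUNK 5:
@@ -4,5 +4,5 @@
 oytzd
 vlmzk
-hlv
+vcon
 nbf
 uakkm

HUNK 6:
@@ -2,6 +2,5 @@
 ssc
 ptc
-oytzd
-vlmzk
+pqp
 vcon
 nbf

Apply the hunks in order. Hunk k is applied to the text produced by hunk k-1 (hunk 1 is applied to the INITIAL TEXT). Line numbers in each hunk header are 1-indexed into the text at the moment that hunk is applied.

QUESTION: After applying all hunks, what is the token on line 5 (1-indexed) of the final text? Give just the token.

Answer: vcon

Derivation:
Hunk 1: at line 4 remove [vywon] add [nbf] -> 8 lines: ggtd tdh vlmzk orgl ezi nbf uakkm hxa
Hunk 2: at line 3 remove [orgl,ezi] add [mvvd,gjux] -> 8 lines: ggtd tdh vlmzk mvvd gjux nbf uakkm hxa
Hunk 3: at line 2 remove [mvvd,gjux] add [hlv] -> 7 lines: ggtd tdh vlmzk hlv nbf uakkm hxa
Hunk 4: at line 1 remove [tdh] add [ssc,ptc,oytzd] -> 9 lines: ggtd ssc ptc oytzd vlmzk hlv nbf uakkm hxa
Hunk 5: at line 4 remove [hlv] add [vcon] -> 9 lines: ggtd ssc ptc oytzd vlmzk vcon nbf uakkm hxa
Hunk 6: at line 2 remove [oytzd,vlmzk] add [pqp] -> 8 lines: ggtd ssc ptc pqp vcon nbf uakkm hxa
Final line 5: vcon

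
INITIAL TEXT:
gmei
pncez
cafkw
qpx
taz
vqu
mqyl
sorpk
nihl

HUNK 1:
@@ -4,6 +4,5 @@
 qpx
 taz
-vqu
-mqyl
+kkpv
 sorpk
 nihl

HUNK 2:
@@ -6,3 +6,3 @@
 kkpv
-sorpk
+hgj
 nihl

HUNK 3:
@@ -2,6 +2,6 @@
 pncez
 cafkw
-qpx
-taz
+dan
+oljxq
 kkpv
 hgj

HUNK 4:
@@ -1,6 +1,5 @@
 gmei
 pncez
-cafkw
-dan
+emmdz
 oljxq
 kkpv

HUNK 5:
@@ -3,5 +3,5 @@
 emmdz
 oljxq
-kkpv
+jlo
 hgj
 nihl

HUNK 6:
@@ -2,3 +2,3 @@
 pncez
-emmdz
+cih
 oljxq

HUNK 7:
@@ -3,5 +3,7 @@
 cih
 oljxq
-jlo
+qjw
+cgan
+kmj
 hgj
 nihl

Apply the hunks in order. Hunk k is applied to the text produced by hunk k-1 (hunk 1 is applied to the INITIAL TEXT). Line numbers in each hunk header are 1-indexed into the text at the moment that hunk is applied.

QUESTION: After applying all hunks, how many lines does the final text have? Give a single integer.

Answer: 9

Derivation:
Hunk 1: at line 4 remove [vqu,mqyl] add [kkpv] -> 8 lines: gmei pncez cafkw qpx taz kkpv sorpk nihl
Hunk 2: at line 6 remove [sorpk] add [hgj] -> 8 lines: gmei pncez cafkw qpx taz kkpv hgj nihl
Hunk 3: at line 2 remove [qpx,taz] add [dan,oljxq] -> 8 lines: gmei pncez cafkw dan oljxq kkpv hgj nihl
Hunk 4: at line 1 remove [cafkw,dan] add [emmdz] -> 7 lines: gmei pncez emmdz oljxq kkpv hgj nihl
Hunk 5: at line 3 remove [kkpv] add [jlo] -> 7 lines: gmei pncez emmdz oljxq jlo hgj nihl
Hunk 6: at line 2 remove [emmdz] add [cih] -> 7 lines: gmei pncez cih oljxq jlo hgj nihl
Hunk 7: at line 3 remove [jlo] add [qjw,cgan,kmj] -> 9 lines: gmei pncez cih oljxq qjw cgan kmj hgj nihl
Final line count: 9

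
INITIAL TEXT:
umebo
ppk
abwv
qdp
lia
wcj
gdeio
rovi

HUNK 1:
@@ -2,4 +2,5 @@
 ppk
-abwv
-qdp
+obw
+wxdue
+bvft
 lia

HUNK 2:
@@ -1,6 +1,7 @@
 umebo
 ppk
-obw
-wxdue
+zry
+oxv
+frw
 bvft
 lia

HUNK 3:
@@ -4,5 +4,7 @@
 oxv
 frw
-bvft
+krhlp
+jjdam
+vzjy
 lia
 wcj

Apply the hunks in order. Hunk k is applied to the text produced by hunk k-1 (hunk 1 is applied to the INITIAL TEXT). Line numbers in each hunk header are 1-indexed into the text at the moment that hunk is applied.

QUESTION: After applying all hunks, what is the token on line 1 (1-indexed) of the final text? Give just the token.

Hunk 1: at line 2 remove [abwv,qdp] add [obw,wxdue,bvft] -> 9 lines: umebo ppk obw wxdue bvft lia wcj gdeio rovi
Hunk 2: at line 1 remove [obw,wxdue] add [zry,oxv,frw] -> 10 lines: umebo ppk zry oxv frw bvft lia wcj gdeio rovi
Hunk 3: at line 4 remove [bvft] add [krhlp,jjdam,vzjy] -> 12 lines: umebo ppk zry oxv frw krhlp jjdam vzjy lia wcj gdeio rovi
Final line 1: umebo

Answer: umebo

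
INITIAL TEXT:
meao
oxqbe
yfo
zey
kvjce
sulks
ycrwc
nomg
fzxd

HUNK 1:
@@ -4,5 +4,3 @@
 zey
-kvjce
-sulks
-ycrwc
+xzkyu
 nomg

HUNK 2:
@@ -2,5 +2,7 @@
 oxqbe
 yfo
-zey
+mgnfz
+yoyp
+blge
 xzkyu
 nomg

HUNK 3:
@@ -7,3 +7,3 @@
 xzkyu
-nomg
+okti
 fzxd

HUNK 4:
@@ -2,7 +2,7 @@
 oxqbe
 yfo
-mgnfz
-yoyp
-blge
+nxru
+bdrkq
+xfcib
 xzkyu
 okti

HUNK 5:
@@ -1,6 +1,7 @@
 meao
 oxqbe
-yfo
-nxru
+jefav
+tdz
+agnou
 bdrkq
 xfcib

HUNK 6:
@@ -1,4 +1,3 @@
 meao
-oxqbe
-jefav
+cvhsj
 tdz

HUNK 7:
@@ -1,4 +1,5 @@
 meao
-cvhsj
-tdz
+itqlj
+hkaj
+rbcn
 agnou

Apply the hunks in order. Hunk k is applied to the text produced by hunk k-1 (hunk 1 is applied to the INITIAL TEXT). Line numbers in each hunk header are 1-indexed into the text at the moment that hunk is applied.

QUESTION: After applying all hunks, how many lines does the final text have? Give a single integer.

Answer: 10

Derivation:
Hunk 1: at line 4 remove [kvjce,sulks,ycrwc] add [xzkyu] -> 7 lines: meao oxqbe yfo zey xzkyu nomg fzxd
Hunk 2: at line 2 remove [zey] add [mgnfz,yoyp,blge] -> 9 lines: meao oxqbe yfo mgnfz yoyp blge xzkyu nomg fzxd
Hunk 3: at line 7 remove [nomg] add [okti] -> 9 lines: meao oxqbe yfo mgnfz yoyp blge xzkyu okti fzxd
Hunk 4: at line 2 remove [mgnfz,yoyp,blge] add [nxru,bdrkq,xfcib] -> 9 lines: meao oxqbe yfo nxru bdrkq xfcib xzkyu okti fzxd
Hunk 5: at line 1 remove [yfo,nxru] add [jefav,tdz,agnou] -> 10 lines: meao oxqbe jefav tdz agnou bdrkq xfcib xzkyu okti fzxd
Hunk 6: at line 1 remove [oxqbe,jefav] add [cvhsj] -> 9 lines: meao cvhsj tdz agnou bdrkq xfcib xzkyu okti fzxd
Hunk 7: at line 1 remove [cvhsj,tdz] add [itqlj,hkaj,rbcn] -> 10 lines: meao itqlj hkaj rbcn agnou bdrkq xfcib xzkyu okti fzxd
Final line count: 10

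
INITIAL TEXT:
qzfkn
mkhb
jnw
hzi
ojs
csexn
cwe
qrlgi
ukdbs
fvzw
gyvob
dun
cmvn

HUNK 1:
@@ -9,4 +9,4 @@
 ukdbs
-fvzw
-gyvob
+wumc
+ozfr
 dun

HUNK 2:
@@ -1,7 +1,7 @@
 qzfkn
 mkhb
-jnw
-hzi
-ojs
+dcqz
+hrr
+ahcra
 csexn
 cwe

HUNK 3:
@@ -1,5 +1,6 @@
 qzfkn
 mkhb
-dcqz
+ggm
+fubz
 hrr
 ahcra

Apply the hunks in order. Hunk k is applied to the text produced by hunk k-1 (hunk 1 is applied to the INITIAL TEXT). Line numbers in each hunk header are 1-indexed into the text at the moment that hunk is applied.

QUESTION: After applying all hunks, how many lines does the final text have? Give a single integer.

Answer: 14

Derivation:
Hunk 1: at line 9 remove [fvzw,gyvob] add [wumc,ozfr] -> 13 lines: qzfkn mkhb jnw hzi ojs csexn cwe qrlgi ukdbs wumc ozfr dun cmvn
Hunk 2: at line 1 remove [jnw,hzi,ojs] add [dcqz,hrr,ahcra] -> 13 lines: qzfkn mkhb dcqz hrr ahcra csexn cwe qrlgi ukdbs wumc ozfr dun cmvn
Hunk 3: at line 1 remove [dcqz] add [ggm,fubz] -> 14 lines: qzfkn mkhb ggm fubz hrr ahcra csexn cwe qrlgi ukdbs wumc ozfr dun cmvn
Final line count: 14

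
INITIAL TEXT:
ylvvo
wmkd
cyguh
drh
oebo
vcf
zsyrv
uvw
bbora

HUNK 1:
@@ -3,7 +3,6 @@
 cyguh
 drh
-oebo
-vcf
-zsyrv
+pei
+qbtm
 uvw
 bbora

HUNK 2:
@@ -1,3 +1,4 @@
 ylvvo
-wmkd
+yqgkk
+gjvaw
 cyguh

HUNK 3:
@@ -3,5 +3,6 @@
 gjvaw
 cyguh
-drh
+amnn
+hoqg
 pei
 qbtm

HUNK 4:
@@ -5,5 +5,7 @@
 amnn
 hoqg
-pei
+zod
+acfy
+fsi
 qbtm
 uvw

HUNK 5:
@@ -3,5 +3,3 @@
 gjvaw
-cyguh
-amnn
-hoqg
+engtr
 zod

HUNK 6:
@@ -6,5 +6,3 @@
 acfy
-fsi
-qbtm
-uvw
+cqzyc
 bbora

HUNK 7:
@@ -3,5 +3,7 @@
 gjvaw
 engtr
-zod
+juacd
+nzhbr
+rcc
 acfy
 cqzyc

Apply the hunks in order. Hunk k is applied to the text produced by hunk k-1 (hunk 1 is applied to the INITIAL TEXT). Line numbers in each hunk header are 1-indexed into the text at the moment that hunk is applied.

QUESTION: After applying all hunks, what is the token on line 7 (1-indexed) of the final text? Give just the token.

Hunk 1: at line 3 remove [oebo,vcf,zsyrv] add [pei,qbtm] -> 8 lines: ylvvo wmkd cyguh drh pei qbtm uvw bbora
Hunk 2: at line 1 remove [wmkd] add [yqgkk,gjvaw] -> 9 lines: ylvvo yqgkk gjvaw cyguh drh pei qbtm uvw bbora
Hunk 3: at line 3 remove [drh] add [amnn,hoqg] -> 10 lines: ylvvo yqgkk gjvaw cyguh amnn hoqg pei qbtm uvw bbora
Hunk 4: at line 5 remove [pei] add [zod,acfy,fsi] -> 12 lines: ylvvo yqgkk gjvaw cyguh amnn hoqg zod acfy fsi qbtm uvw bbora
Hunk 5: at line 3 remove [cyguh,amnn,hoqg] add [engtr] -> 10 lines: ylvvo yqgkk gjvaw engtr zod acfy fsi qbtm uvw bbora
Hunk 6: at line 6 remove [fsi,qbtm,uvw] add [cqzyc] -> 8 lines: ylvvo yqgkk gjvaw engtr zod acfy cqzyc bbora
Hunk 7: at line 3 remove [zod] add [juacd,nzhbr,rcc] -> 10 lines: ylvvo yqgkk gjvaw engtr juacd nzhbr rcc acfy cqzyc bbora
Final line 7: rcc

Answer: rcc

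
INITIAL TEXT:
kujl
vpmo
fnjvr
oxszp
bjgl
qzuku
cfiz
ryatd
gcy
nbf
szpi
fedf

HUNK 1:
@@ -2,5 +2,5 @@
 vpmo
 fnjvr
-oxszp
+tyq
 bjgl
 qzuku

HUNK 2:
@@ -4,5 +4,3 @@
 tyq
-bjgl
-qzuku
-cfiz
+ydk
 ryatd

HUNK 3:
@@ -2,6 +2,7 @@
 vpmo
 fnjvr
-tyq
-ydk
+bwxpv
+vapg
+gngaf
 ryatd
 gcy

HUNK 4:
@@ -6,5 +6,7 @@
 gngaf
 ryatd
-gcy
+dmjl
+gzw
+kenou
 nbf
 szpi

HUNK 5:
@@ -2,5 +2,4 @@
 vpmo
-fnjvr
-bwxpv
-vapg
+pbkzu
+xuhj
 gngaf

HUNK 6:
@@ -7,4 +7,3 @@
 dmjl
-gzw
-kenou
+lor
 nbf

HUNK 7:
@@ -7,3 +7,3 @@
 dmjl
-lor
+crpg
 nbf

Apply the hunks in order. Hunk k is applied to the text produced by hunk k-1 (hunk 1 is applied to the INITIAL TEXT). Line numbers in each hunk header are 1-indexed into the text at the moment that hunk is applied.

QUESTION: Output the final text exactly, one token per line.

Hunk 1: at line 2 remove [oxszp] add [tyq] -> 12 lines: kujl vpmo fnjvr tyq bjgl qzuku cfiz ryatd gcy nbf szpi fedf
Hunk 2: at line 4 remove [bjgl,qzuku,cfiz] add [ydk] -> 10 lines: kujl vpmo fnjvr tyq ydk ryatd gcy nbf szpi fedf
Hunk 3: at line 2 remove [tyq,ydk] add [bwxpv,vapg,gngaf] -> 11 lines: kujl vpmo fnjvr bwxpv vapg gngaf ryatd gcy nbf szpi fedf
Hunk 4: at line 6 remove [gcy] add [dmjl,gzw,kenou] -> 13 lines: kujl vpmo fnjvr bwxpv vapg gngaf ryatd dmjl gzw kenou nbf szpi fedf
Hunk 5: at line 2 remove [fnjvr,bwxpv,vapg] add [pbkzu,xuhj] -> 12 lines: kujl vpmo pbkzu xuhj gngaf ryatd dmjl gzw kenou nbf szpi fedf
Hunk 6: at line 7 remove [gzw,kenou] add [lor] -> 11 lines: kujl vpmo pbkzu xuhj gngaf ryatd dmjl lor nbf szpi fedf
Hunk 7: at line 7 remove [lor] add [crpg] -> 11 lines: kujl vpmo pbkzu xuhj gngaf ryatd dmjl crpg nbf szpi fedf

Answer: kujl
vpmo
pbkzu
xuhj
gngaf
ryatd
dmjl
crpg
nbf
szpi
fedf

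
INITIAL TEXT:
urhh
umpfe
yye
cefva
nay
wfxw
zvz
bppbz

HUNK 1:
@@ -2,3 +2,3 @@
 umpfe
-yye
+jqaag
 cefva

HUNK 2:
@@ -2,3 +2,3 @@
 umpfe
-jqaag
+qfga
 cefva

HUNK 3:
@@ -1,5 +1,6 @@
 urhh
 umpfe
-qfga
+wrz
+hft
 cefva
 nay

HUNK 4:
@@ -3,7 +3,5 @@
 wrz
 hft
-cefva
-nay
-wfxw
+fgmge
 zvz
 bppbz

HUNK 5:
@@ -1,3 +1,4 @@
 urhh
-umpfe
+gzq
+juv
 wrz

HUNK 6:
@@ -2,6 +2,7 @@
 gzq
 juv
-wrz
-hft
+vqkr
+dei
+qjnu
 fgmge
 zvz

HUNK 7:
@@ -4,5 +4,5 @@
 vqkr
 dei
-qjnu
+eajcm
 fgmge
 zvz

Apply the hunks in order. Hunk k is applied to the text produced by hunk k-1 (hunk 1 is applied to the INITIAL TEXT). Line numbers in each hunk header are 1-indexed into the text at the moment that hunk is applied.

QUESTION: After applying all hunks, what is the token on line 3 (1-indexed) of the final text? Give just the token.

Answer: juv

Derivation:
Hunk 1: at line 2 remove [yye] add [jqaag] -> 8 lines: urhh umpfe jqaag cefva nay wfxw zvz bppbz
Hunk 2: at line 2 remove [jqaag] add [qfga] -> 8 lines: urhh umpfe qfga cefva nay wfxw zvz bppbz
Hunk 3: at line 1 remove [qfga] add [wrz,hft] -> 9 lines: urhh umpfe wrz hft cefva nay wfxw zvz bppbz
Hunk 4: at line 3 remove [cefva,nay,wfxw] add [fgmge] -> 7 lines: urhh umpfe wrz hft fgmge zvz bppbz
Hunk 5: at line 1 remove [umpfe] add [gzq,juv] -> 8 lines: urhh gzq juv wrz hft fgmge zvz bppbz
Hunk 6: at line 2 remove [wrz,hft] add [vqkr,dei,qjnu] -> 9 lines: urhh gzq juv vqkr dei qjnu fgmge zvz bppbz
Hunk 7: at line 4 remove [qjnu] add [eajcm] -> 9 lines: urhh gzq juv vqkr dei eajcm fgmge zvz bppbz
Final line 3: juv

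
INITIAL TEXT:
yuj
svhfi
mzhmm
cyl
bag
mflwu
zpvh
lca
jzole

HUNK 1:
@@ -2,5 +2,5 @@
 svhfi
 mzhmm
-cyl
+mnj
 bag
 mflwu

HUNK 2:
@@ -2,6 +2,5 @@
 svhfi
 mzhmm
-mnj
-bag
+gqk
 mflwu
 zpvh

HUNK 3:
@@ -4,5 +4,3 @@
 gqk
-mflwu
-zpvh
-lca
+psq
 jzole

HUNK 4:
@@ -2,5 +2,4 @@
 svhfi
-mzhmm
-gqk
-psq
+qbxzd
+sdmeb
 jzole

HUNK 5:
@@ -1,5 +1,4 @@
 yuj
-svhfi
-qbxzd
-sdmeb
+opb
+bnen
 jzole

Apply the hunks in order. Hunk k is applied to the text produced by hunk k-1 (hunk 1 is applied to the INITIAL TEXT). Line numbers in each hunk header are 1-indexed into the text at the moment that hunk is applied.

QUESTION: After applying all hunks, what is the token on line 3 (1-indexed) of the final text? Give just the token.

Answer: bnen

Derivation:
Hunk 1: at line 2 remove [cyl] add [mnj] -> 9 lines: yuj svhfi mzhmm mnj bag mflwu zpvh lca jzole
Hunk 2: at line 2 remove [mnj,bag] add [gqk] -> 8 lines: yuj svhfi mzhmm gqk mflwu zpvh lca jzole
Hunk 3: at line 4 remove [mflwu,zpvh,lca] add [psq] -> 6 lines: yuj svhfi mzhmm gqk psq jzole
Hunk 4: at line 2 remove [mzhmm,gqk,psq] add [qbxzd,sdmeb] -> 5 lines: yuj svhfi qbxzd sdmeb jzole
Hunk 5: at line 1 remove [svhfi,qbxzd,sdmeb] add [opb,bnen] -> 4 lines: yuj opb bnen jzole
Final line 3: bnen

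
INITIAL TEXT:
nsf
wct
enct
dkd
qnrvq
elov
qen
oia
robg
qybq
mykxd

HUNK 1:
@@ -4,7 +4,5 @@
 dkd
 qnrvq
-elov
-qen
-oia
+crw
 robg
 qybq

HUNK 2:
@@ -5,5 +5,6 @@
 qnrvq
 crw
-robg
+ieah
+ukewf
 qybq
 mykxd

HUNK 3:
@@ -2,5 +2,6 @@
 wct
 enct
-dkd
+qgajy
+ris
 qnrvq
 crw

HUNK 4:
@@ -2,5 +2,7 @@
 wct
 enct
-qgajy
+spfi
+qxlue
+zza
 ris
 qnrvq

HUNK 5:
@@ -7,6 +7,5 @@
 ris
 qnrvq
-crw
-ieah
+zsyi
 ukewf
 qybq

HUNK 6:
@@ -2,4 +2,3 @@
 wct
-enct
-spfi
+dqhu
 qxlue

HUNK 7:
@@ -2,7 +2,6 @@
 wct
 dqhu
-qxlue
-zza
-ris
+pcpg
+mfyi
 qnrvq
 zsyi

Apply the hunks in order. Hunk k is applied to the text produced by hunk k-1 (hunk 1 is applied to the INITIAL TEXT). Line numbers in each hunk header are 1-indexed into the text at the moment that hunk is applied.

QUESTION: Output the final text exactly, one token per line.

Hunk 1: at line 4 remove [elov,qen,oia] add [crw] -> 9 lines: nsf wct enct dkd qnrvq crw robg qybq mykxd
Hunk 2: at line 5 remove [robg] add [ieah,ukewf] -> 10 lines: nsf wct enct dkd qnrvq crw ieah ukewf qybq mykxd
Hunk 3: at line 2 remove [dkd] add [qgajy,ris] -> 11 lines: nsf wct enct qgajy ris qnrvq crw ieah ukewf qybq mykxd
Hunk 4: at line 2 remove [qgajy] add [spfi,qxlue,zza] -> 13 lines: nsf wct enct spfi qxlue zza ris qnrvq crw ieah ukewf qybq mykxd
Hunk 5: at line 7 remove [crw,ieah] add [zsyi] -> 12 lines: nsf wct enct spfi qxlue zza ris qnrvq zsyi ukewf qybq mykxd
Hunk 6: at line 2 remove [enct,spfi] add [dqhu] -> 11 lines: nsf wct dqhu qxlue zza ris qnrvq zsyi ukewf qybq mykxd
Hunk 7: at line 2 remove [qxlue,zza,ris] add [pcpg,mfyi] -> 10 lines: nsf wct dqhu pcpg mfyi qnrvq zsyi ukewf qybq mykxd

Answer: nsf
wct
dqhu
pcpg
mfyi
qnrvq
zsyi
ukewf
qybq
mykxd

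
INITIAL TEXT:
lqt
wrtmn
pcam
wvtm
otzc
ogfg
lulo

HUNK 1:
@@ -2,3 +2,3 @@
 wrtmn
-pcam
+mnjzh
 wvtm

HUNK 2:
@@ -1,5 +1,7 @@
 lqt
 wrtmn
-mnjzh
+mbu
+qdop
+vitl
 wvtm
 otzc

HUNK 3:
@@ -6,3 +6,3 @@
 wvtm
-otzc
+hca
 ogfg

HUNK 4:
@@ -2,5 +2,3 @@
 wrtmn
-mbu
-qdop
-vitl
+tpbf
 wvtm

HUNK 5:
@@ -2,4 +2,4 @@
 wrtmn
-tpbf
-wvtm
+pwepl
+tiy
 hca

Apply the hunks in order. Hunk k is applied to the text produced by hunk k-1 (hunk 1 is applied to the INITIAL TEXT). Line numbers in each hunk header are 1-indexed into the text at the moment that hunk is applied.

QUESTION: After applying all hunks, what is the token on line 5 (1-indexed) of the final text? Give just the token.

Hunk 1: at line 2 remove [pcam] add [mnjzh] -> 7 lines: lqt wrtmn mnjzh wvtm otzc ogfg lulo
Hunk 2: at line 1 remove [mnjzh] add [mbu,qdop,vitl] -> 9 lines: lqt wrtmn mbu qdop vitl wvtm otzc ogfg lulo
Hunk 3: at line 6 remove [otzc] add [hca] -> 9 lines: lqt wrtmn mbu qdop vitl wvtm hca ogfg lulo
Hunk 4: at line 2 remove [mbu,qdop,vitl] add [tpbf] -> 7 lines: lqt wrtmn tpbf wvtm hca ogfg lulo
Hunk 5: at line 2 remove [tpbf,wvtm] add [pwepl,tiy] -> 7 lines: lqt wrtmn pwepl tiy hca ogfg lulo
Final line 5: hca

Answer: hca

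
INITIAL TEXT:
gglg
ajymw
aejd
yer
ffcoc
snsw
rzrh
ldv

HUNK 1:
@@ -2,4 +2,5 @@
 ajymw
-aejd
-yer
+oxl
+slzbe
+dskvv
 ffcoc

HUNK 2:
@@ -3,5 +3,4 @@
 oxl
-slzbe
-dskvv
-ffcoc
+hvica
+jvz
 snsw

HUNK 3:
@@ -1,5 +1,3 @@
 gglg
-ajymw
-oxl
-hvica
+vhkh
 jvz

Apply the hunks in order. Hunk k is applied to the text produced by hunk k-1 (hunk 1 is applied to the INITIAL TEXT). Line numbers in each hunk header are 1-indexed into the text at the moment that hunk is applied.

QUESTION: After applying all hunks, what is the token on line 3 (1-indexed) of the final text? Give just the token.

Answer: jvz

Derivation:
Hunk 1: at line 2 remove [aejd,yer] add [oxl,slzbe,dskvv] -> 9 lines: gglg ajymw oxl slzbe dskvv ffcoc snsw rzrh ldv
Hunk 2: at line 3 remove [slzbe,dskvv,ffcoc] add [hvica,jvz] -> 8 lines: gglg ajymw oxl hvica jvz snsw rzrh ldv
Hunk 3: at line 1 remove [ajymw,oxl,hvica] add [vhkh] -> 6 lines: gglg vhkh jvz snsw rzrh ldv
Final line 3: jvz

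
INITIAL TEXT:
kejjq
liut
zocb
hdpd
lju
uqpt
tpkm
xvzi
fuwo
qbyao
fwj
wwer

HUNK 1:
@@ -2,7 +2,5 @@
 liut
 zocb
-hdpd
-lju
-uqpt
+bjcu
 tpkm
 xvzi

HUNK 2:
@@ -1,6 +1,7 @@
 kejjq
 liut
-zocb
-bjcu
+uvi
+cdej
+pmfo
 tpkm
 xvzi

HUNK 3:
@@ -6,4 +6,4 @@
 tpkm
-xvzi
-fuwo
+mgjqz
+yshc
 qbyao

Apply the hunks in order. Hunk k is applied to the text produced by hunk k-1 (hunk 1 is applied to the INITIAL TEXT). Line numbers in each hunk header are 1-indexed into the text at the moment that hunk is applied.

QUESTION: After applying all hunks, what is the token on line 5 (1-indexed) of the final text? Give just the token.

Answer: pmfo

Derivation:
Hunk 1: at line 2 remove [hdpd,lju,uqpt] add [bjcu] -> 10 lines: kejjq liut zocb bjcu tpkm xvzi fuwo qbyao fwj wwer
Hunk 2: at line 1 remove [zocb,bjcu] add [uvi,cdej,pmfo] -> 11 lines: kejjq liut uvi cdej pmfo tpkm xvzi fuwo qbyao fwj wwer
Hunk 3: at line 6 remove [xvzi,fuwo] add [mgjqz,yshc] -> 11 lines: kejjq liut uvi cdej pmfo tpkm mgjqz yshc qbyao fwj wwer
Final line 5: pmfo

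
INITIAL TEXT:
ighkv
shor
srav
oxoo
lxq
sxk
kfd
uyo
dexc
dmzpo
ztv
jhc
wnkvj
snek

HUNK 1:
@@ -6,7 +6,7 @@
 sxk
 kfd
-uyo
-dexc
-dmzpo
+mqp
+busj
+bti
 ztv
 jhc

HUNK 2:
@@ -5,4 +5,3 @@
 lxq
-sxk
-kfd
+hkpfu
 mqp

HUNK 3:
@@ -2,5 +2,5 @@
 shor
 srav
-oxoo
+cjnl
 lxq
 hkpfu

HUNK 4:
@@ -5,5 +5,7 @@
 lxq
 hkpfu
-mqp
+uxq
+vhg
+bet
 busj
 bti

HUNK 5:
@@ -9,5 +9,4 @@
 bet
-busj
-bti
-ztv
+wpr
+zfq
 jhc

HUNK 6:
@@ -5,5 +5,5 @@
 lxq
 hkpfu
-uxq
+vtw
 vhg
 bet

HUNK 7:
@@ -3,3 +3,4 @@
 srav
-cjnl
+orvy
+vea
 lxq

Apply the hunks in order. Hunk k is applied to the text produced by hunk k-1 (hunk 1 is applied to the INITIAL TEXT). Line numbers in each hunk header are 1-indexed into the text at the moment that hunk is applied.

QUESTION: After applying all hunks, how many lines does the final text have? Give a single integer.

Answer: 15

Derivation:
Hunk 1: at line 6 remove [uyo,dexc,dmzpo] add [mqp,busj,bti] -> 14 lines: ighkv shor srav oxoo lxq sxk kfd mqp busj bti ztv jhc wnkvj snek
Hunk 2: at line 5 remove [sxk,kfd] add [hkpfu] -> 13 lines: ighkv shor srav oxoo lxq hkpfu mqp busj bti ztv jhc wnkvj snek
Hunk 3: at line 2 remove [oxoo] add [cjnl] -> 13 lines: ighkv shor srav cjnl lxq hkpfu mqp busj bti ztv jhc wnkvj snek
Hunk 4: at line 5 remove [mqp] add [uxq,vhg,bet] -> 15 lines: ighkv shor srav cjnl lxq hkpfu uxq vhg bet busj bti ztv jhc wnkvj snek
Hunk 5: at line 9 remove [busj,bti,ztv] add [wpr,zfq] -> 14 lines: ighkv shor srav cjnl lxq hkpfu uxq vhg bet wpr zfq jhc wnkvj snek
Hunk 6: at line 5 remove [uxq] add [vtw] -> 14 lines: ighkv shor srav cjnl lxq hkpfu vtw vhg bet wpr zfq jhc wnkvj snek
Hunk 7: at line 3 remove [cjnl] add [orvy,vea] -> 15 lines: ighkv shor srav orvy vea lxq hkpfu vtw vhg bet wpr zfq jhc wnkvj snek
Final line count: 15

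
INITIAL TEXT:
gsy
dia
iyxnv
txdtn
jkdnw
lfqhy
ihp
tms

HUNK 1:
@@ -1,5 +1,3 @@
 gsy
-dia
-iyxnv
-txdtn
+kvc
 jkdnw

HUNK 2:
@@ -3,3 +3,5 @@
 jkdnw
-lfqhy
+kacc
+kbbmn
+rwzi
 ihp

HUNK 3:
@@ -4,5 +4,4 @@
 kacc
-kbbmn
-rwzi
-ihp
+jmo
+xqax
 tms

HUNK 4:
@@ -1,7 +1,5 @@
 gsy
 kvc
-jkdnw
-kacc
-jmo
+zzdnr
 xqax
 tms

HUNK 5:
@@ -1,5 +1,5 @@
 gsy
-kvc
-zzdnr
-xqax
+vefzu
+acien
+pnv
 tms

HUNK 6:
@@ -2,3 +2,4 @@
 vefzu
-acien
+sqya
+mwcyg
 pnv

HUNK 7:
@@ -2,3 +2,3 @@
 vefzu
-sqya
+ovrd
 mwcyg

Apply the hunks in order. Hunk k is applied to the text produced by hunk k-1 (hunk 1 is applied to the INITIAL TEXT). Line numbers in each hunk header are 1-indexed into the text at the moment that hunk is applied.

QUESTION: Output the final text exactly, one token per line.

Answer: gsy
vefzu
ovrd
mwcyg
pnv
tms

Derivation:
Hunk 1: at line 1 remove [dia,iyxnv,txdtn] add [kvc] -> 6 lines: gsy kvc jkdnw lfqhy ihp tms
Hunk 2: at line 3 remove [lfqhy] add [kacc,kbbmn,rwzi] -> 8 lines: gsy kvc jkdnw kacc kbbmn rwzi ihp tms
Hunk 3: at line 4 remove [kbbmn,rwzi,ihp] add [jmo,xqax] -> 7 lines: gsy kvc jkdnw kacc jmo xqax tms
Hunk 4: at line 1 remove [jkdnw,kacc,jmo] add [zzdnr] -> 5 lines: gsy kvc zzdnr xqax tms
Hunk 5: at line 1 remove [kvc,zzdnr,xqax] add [vefzu,acien,pnv] -> 5 lines: gsy vefzu acien pnv tms
Hunk 6: at line 2 remove [acien] add [sqya,mwcyg] -> 6 lines: gsy vefzu sqya mwcyg pnv tms
Hunk 7: at line 2 remove [sqya] add [ovrd] -> 6 lines: gsy vefzu ovrd mwcyg pnv tms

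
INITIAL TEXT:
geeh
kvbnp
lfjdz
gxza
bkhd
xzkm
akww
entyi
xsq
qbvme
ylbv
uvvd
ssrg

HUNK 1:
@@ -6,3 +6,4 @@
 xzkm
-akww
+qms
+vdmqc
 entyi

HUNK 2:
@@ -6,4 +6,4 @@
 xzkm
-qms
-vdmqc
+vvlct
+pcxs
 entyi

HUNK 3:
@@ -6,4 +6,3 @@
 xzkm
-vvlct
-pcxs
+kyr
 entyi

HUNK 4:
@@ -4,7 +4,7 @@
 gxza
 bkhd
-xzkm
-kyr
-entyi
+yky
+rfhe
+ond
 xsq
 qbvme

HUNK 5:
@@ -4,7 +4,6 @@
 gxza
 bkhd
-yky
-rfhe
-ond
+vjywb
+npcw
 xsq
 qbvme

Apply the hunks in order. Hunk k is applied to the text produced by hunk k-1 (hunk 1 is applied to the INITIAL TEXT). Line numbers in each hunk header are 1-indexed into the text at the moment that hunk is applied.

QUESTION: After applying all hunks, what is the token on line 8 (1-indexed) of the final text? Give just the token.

Hunk 1: at line 6 remove [akww] add [qms,vdmqc] -> 14 lines: geeh kvbnp lfjdz gxza bkhd xzkm qms vdmqc entyi xsq qbvme ylbv uvvd ssrg
Hunk 2: at line 6 remove [qms,vdmqc] add [vvlct,pcxs] -> 14 lines: geeh kvbnp lfjdz gxza bkhd xzkm vvlct pcxs entyi xsq qbvme ylbv uvvd ssrg
Hunk 3: at line 6 remove [vvlct,pcxs] add [kyr] -> 13 lines: geeh kvbnp lfjdz gxza bkhd xzkm kyr entyi xsq qbvme ylbv uvvd ssrg
Hunk 4: at line 4 remove [xzkm,kyr,entyi] add [yky,rfhe,ond] -> 13 lines: geeh kvbnp lfjdz gxza bkhd yky rfhe ond xsq qbvme ylbv uvvd ssrg
Hunk 5: at line 4 remove [yky,rfhe,ond] add [vjywb,npcw] -> 12 lines: geeh kvbnp lfjdz gxza bkhd vjywb npcw xsq qbvme ylbv uvvd ssrg
Final line 8: xsq

Answer: xsq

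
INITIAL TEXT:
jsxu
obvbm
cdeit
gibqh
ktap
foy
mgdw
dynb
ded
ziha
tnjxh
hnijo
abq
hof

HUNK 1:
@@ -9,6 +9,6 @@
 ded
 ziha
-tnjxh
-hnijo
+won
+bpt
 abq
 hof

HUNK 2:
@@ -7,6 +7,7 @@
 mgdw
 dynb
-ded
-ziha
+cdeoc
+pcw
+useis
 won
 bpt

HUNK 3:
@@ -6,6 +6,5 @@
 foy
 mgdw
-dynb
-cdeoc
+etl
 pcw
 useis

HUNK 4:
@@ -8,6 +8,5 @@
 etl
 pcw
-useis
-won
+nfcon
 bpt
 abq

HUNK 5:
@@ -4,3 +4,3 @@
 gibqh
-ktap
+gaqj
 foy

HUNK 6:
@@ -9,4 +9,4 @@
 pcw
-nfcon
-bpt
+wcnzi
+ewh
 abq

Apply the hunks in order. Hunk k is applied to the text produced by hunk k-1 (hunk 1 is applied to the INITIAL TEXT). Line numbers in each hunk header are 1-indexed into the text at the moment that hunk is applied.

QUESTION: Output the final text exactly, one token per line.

Hunk 1: at line 9 remove [tnjxh,hnijo] add [won,bpt] -> 14 lines: jsxu obvbm cdeit gibqh ktap foy mgdw dynb ded ziha won bpt abq hof
Hunk 2: at line 7 remove [ded,ziha] add [cdeoc,pcw,useis] -> 15 lines: jsxu obvbm cdeit gibqh ktap foy mgdw dynb cdeoc pcw useis won bpt abq hof
Hunk 3: at line 6 remove [dynb,cdeoc] add [etl] -> 14 lines: jsxu obvbm cdeit gibqh ktap foy mgdw etl pcw useis won bpt abq hof
Hunk 4: at line 8 remove [useis,won] add [nfcon] -> 13 lines: jsxu obvbm cdeit gibqh ktap foy mgdw etl pcw nfcon bpt abq hof
Hunk 5: at line 4 remove [ktap] add [gaqj] -> 13 lines: jsxu obvbm cdeit gibqh gaqj foy mgdw etl pcw nfcon bpt abq hof
Hunk 6: at line 9 remove [nfcon,bpt] add [wcnzi,ewh] -> 13 lines: jsxu obvbm cdeit gibqh gaqj foy mgdw etl pcw wcnzi ewh abq hof

Answer: jsxu
obvbm
cdeit
gibqh
gaqj
foy
mgdw
etl
pcw
wcnzi
ewh
abq
hof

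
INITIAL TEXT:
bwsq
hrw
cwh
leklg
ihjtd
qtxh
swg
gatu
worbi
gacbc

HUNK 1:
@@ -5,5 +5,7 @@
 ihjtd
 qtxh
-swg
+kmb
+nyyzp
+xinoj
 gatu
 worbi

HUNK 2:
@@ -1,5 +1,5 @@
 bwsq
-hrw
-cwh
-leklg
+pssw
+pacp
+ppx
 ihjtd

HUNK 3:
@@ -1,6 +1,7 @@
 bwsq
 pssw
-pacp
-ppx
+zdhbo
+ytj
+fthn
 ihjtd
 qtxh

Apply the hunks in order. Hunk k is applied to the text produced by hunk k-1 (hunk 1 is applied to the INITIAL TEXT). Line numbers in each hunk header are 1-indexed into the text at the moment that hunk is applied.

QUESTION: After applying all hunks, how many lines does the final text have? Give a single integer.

Answer: 13

Derivation:
Hunk 1: at line 5 remove [swg] add [kmb,nyyzp,xinoj] -> 12 lines: bwsq hrw cwh leklg ihjtd qtxh kmb nyyzp xinoj gatu worbi gacbc
Hunk 2: at line 1 remove [hrw,cwh,leklg] add [pssw,pacp,ppx] -> 12 lines: bwsq pssw pacp ppx ihjtd qtxh kmb nyyzp xinoj gatu worbi gacbc
Hunk 3: at line 1 remove [pacp,ppx] add [zdhbo,ytj,fthn] -> 13 lines: bwsq pssw zdhbo ytj fthn ihjtd qtxh kmb nyyzp xinoj gatu worbi gacbc
Final line count: 13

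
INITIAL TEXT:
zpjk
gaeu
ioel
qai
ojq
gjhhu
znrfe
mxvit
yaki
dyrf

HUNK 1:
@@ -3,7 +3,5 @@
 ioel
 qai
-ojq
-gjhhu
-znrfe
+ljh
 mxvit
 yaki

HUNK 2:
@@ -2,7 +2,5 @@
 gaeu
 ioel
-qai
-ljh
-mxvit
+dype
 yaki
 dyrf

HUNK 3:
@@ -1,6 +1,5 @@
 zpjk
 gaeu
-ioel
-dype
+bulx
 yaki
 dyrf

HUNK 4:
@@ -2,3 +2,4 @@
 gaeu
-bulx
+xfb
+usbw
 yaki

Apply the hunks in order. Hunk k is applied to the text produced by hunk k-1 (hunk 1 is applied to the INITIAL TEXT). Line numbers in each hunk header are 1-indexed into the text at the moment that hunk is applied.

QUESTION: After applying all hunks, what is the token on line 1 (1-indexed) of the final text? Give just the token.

Hunk 1: at line 3 remove [ojq,gjhhu,znrfe] add [ljh] -> 8 lines: zpjk gaeu ioel qai ljh mxvit yaki dyrf
Hunk 2: at line 2 remove [qai,ljh,mxvit] add [dype] -> 6 lines: zpjk gaeu ioel dype yaki dyrf
Hunk 3: at line 1 remove [ioel,dype] add [bulx] -> 5 lines: zpjk gaeu bulx yaki dyrf
Hunk 4: at line 2 remove [bulx] add [xfb,usbw] -> 6 lines: zpjk gaeu xfb usbw yaki dyrf
Final line 1: zpjk

Answer: zpjk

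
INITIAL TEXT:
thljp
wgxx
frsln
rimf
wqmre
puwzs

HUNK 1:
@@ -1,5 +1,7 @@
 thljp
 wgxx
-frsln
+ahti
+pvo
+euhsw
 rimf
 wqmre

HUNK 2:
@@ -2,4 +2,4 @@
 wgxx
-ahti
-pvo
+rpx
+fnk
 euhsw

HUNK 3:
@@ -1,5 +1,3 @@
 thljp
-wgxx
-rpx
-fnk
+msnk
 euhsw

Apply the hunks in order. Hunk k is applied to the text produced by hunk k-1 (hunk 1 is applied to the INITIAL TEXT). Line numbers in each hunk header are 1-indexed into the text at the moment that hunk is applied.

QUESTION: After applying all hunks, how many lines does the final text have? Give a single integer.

Hunk 1: at line 1 remove [frsln] add [ahti,pvo,euhsw] -> 8 lines: thljp wgxx ahti pvo euhsw rimf wqmre puwzs
Hunk 2: at line 2 remove [ahti,pvo] add [rpx,fnk] -> 8 lines: thljp wgxx rpx fnk euhsw rimf wqmre puwzs
Hunk 3: at line 1 remove [wgxx,rpx,fnk] add [msnk] -> 6 lines: thljp msnk euhsw rimf wqmre puwzs
Final line count: 6

Answer: 6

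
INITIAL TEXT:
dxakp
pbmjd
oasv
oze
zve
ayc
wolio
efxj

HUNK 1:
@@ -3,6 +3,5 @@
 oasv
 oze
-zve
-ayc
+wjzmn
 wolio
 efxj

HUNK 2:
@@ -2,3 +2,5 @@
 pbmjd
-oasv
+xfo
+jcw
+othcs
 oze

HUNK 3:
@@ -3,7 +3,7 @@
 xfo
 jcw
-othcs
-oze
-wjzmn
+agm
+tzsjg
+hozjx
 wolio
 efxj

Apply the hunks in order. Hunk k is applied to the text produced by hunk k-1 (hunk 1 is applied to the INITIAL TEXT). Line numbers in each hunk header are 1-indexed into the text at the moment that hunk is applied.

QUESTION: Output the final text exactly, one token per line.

Hunk 1: at line 3 remove [zve,ayc] add [wjzmn] -> 7 lines: dxakp pbmjd oasv oze wjzmn wolio efxj
Hunk 2: at line 2 remove [oasv] add [xfo,jcw,othcs] -> 9 lines: dxakp pbmjd xfo jcw othcs oze wjzmn wolio efxj
Hunk 3: at line 3 remove [othcs,oze,wjzmn] add [agm,tzsjg,hozjx] -> 9 lines: dxakp pbmjd xfo jcw agm tzsjg hozjx wolio efxj

Answer: dxakp
pbmjd
xfo
jcw
agm
tzsjg
hozjx
wolio
efxj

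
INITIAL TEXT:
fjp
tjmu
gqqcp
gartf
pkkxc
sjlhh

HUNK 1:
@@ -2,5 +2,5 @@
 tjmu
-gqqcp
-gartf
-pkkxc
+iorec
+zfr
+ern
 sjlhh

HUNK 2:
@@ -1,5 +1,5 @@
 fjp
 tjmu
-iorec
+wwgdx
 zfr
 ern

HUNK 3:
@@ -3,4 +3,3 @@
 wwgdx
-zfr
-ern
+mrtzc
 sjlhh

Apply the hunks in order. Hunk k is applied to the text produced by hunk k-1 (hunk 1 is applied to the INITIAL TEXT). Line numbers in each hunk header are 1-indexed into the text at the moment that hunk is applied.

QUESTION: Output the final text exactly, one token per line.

Hunk 1: at line 2 remove [gqqcp,gartf,pkkxc] add [iorec,zfr,ern] -> 6 lines: fjp tjmu iorec zfr ern sjlhh
Hunk 2: at line 1 remove [iorec] add [wwgdx] -> 6 lines: fjp tjmu wwgdx zfr ern sjlhh
Hunk 3: at line 3 remove [zfr,ern] add [mrtzc] -> 5 lines: fjp tjmu wwgdx mrtzc sjlhh

Answer: fjp
tjmu
wwgdx
mrtzc
sjlhh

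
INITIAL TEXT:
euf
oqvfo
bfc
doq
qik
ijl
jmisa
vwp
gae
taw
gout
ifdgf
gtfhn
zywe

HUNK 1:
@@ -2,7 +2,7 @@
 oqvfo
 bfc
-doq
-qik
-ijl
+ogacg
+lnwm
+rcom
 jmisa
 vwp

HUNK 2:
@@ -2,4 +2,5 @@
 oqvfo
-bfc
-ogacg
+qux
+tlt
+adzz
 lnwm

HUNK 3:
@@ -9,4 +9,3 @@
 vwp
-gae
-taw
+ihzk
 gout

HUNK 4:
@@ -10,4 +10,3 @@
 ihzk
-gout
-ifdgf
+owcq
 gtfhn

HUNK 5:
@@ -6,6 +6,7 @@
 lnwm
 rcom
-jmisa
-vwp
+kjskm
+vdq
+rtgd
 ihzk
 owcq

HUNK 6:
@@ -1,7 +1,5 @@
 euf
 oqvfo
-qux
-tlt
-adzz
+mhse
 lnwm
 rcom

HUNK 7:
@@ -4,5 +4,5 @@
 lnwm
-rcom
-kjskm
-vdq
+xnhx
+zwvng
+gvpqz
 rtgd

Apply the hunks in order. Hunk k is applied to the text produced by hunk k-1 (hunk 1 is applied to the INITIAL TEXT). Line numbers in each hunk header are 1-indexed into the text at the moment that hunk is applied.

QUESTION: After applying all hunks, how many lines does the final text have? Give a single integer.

Answer: 12

Derivation:
Hunk 1: at line 2 remove [doq,qik,ijl] add [ogacg,lnwm,rcom] -> 14 lines: euf oqvfo bfc ogacg lnwm rcom jmisa vwp gae taw gout ifdgf gtfhn zywe
Hunk 2: at line 2 remove [bfc,ogacg] add [qux,tlt,adzz] -> 15 lines: euf oqvfo qux tlt adzz lnwm rcom jmisa vwp gae taw gout ifdgf gtfhn zywe
Hunk 3: at line 9 remove [gae,taw] add [ihzk] -> 14 lines: euf oqvfo qux tlt adzz lnwm rcom jmisa vwp ihzk gout ifdgf gtfhn zywe
Hunk 4: at line 10 remove [gout,ifdgf] add [owcq] -> 13 lines: euf oqvfo qux tlt adzz lnwm rcom jmisa vwp ihzk owcq gtfhn zywe
Hunk 5: at line 6 remove [jmisa,vwp] add [kjskm,vdq,rtgd] -> 14 lines: euf oqvfo qux tlt adzz lnwm rcom kjskm vdq rtgd ihzk owcq gtfhn zywe
Hunk 6: at line 1 remove [qux,tlt,adzz] add [mhse] -> 12 lines: euf oqvfo mhse lnwm rcom kjskm vdq rtgd ihzk owcq gtfhn zywe
Hunk 7: at line 4 remove [rcom,kjskm,vdq] add [xnhx,zwvng,gvpqz] -> 12 lines: euf oqvfo mhse lnwm xnhx zwvng gvpqz rtgd ihzk owcq gtfhn zywe
Final line count: 12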